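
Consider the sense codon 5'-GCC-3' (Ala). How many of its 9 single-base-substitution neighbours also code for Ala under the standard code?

Position 1: none → 0 synonymous.
Position 2: none → 0 synonymous.
Position 3: GCU, GCA, GCG → 3 synonymous.
Total: 0 + 0 + 3 = 3.

3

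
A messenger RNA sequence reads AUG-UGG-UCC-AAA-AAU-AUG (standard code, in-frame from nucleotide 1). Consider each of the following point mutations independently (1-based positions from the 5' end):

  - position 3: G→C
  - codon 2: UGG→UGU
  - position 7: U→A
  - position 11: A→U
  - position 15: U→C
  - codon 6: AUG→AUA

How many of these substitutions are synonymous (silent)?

Codon 1: AUG (Met) → AUC (Ile) — missense.
Codon 2: UGG (Trp) → UGU (Cys) — missense.
Codon 3: UCC (Ser) → ACC (Thr) — missense.
Codon 4: AAA (Lys) → AUA (Ile) — missense.
Codon 5: AAU (Asn) → AAC (Asn) — synonymous.
Codon 6: AUG (Met) → AUA (Ile) — missense.
Synonymous: 1 of 6.

1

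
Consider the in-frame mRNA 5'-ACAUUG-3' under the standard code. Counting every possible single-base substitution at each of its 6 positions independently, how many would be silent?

Codon 1 (ACA, Thr): 3 synonymous substitutions.
Codon 2 (UUG, Leu): 2 synonymous substitutions.
Total: 3 + 2 = 5.

5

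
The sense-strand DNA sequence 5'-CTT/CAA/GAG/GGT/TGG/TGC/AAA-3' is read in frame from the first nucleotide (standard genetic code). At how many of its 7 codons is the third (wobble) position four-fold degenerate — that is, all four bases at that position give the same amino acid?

2

Codon 1 CTT (Leu): third position 4-fold.
Codon 2 CAA (Gln): third position 2-fold.
Codon 3 GAG (Glu): third position 2-fold.
Codon 4 GGT (Gly): third position 4-fold.
Codon 5 TGG (Trp): third position 1-fold.
Codon 6 TGC (Cys): third position 2-fold.
Codon 7 AAA (Lys): third position 2-fold.
Four-fold degenerate third positions: 2.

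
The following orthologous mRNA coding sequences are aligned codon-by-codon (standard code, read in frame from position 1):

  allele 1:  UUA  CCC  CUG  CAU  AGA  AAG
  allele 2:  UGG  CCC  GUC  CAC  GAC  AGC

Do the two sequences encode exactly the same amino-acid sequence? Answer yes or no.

Codon 1: UUA Leu / UGG Trp — nonsynonymous.
Codon 2: CCC Pro / CCC Pro — identical.
Codon 3: CUG Leu / GUC Val — nonsynonymous.
Codon 4: CAU His / CAC His — synonymous.
Codon 5: AGA Arg / GAC Asp — nonsynonymous.
Codon 6: AAG Lys / AGC Ser — nonsynonymous.
Nonsynonymous differences: 4 → different protein.

no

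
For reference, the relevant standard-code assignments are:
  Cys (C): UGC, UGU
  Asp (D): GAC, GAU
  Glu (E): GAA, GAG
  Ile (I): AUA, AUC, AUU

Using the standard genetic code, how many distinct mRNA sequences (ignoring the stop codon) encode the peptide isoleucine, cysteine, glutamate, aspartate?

Ile: 3 codons.
Cys: 2 codons.
Glu: 2 codons.
Asp: 2 codons.
3 × 2 × 2 × 2 = 24.

24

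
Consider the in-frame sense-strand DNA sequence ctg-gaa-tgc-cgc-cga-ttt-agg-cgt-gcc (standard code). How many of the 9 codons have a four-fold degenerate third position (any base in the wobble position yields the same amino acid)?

5

Codon 1 CTG (Leu): third position 4-fold.
Codon 2 GAA (Glu): third position 2-fold.
Codon 3 TGC (Cys): third position 2-fold.
Codon 4 CGC (Arg): third position 4-fold.
Codon 5 CGA (Arg): third position 4-fold.
Codon 6 TTT (Phe): third position 2-fold.
Codon 7 AGG (Arg): third position 2-fold.
Codon 8 CGT (Arg): third position 4-fold.
Codon 9 GCC (Ala): third position 4-fold.
Four-fold degenerate third positions: 5.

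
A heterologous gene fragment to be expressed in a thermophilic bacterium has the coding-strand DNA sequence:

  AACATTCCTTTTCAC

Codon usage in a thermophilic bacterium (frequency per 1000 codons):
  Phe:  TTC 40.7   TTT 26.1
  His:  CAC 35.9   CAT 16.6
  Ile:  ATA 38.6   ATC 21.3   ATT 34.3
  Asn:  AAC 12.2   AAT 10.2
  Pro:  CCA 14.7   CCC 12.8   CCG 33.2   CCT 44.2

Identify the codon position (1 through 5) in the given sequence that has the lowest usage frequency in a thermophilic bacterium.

1

Codon 1 AAC (Asn): 12.2 per 1000.
Codon 2 ATT (Ile): 34.3 per 1000.
Codon 3 CCT (Pro): 44.2 per 1000.
Codon 4 TTT (Phe): 26.1 per 1000.
Codon 5 CAC (His): 35.9 per 1000.
Lowest frequency is 12.2 at codon 1.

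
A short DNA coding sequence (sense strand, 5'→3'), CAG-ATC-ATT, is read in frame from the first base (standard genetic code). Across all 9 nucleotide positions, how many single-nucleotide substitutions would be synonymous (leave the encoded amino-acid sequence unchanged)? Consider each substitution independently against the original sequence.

Codon 1 (CAG, Gln): 1 synonymous substitution.
Codon 2 (ATC, Ile): 2 synonymous substitutions.
Codon 3 (ATT, Ile): 2 synonymous substitutions.
Total: 1 + 2 + 2 = 5.

5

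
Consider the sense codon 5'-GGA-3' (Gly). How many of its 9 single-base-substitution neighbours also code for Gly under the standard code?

Position 1: none → 0 synonymous.
Position 2: none → 0 synonymous.
Position 3: GGT, GGC, GGG → 3 synonymous.
Total: 0 + 0 + 3 = 3.

3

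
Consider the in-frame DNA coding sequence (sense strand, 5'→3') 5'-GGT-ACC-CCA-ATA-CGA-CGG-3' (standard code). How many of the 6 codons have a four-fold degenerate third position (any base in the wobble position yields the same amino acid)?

5

Codon 1 GGT (Gly): third position 4-fold.
Codon 2 ACC (Thr): third position 4-fold.
Codon 3 CCA (Pro): third position 4-fold.
Codon 4 ATA (Ile): third position 3-fold.
Codon 5 CGA (Arg): third position 4-fold.
Codon 6 CGG (Arg): third position 4-fold.
Four-fold degenerate third positions: 5.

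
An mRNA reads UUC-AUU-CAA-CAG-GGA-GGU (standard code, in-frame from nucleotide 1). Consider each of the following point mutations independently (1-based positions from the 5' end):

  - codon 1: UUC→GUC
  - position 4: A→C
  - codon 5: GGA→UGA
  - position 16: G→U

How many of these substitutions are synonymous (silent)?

0

Codon 1: UUC (Phe) → GUC (Val) — missense.
Codon 2: AUU (Ile) → CUU (Leu) — missense.
Codon 5: GGA (Gly) → UGA (Stop) — nonsense.
Codon 6: GGU (Gly) → UGU (Cys) — missense.
Synonymous: 0 of 4.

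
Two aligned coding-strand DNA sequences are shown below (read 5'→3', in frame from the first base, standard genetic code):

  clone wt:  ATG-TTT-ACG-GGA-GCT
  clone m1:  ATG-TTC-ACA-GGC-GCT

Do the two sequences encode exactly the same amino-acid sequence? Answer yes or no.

yes

Codon 1: ATG Met / ATG Met — identical.
Codon 2: TTT Phe / TTC Phe — synonymous.
Codon 3: ACG Thr / ACA Thr — synonymous.
Codon 4: GGA Gly / GGC Gly — synonymous.
Codon 5: GCT Ala / GCT Ala — identical.
Nonsynonymous differences: 0 → same protein.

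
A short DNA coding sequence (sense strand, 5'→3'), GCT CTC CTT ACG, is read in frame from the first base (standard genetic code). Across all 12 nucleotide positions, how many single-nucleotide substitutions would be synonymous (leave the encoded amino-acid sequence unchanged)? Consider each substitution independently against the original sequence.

12

Codon 1 (GCT, Ala): 3 synonymous substitutions.
Codon 2 (CTC, Leu): 3 synonymous substitutions.
Codon 3 (CTT, Leu): 3 synonymous substitutions.
Codon 4 (ACG, Thr): 3 synonymous substitutions.
Total: 3 + 3 + 3 + 3 = 12.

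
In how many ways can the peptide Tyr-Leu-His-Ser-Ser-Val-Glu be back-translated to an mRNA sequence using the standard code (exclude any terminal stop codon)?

Tyr: 2 codons.
Leu: 6 codons.
His: 2 codons.
Ser: 6 codons.
Ser: 6 codons.
Val: 4 codons.
Glu: 2 codons.
2 × 6 × 2 × 6 × 6 × 4 × 2 = 6912.

6912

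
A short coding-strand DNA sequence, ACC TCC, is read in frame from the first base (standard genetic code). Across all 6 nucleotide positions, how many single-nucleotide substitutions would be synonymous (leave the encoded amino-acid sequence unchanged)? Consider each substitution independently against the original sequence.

6

Codon 1 (ACC, Thr): 3 synonymous substitutions.
Codon 2 (TCC, Ser): 3 synonymous substitutions.
Total: 3 + 3 = 6.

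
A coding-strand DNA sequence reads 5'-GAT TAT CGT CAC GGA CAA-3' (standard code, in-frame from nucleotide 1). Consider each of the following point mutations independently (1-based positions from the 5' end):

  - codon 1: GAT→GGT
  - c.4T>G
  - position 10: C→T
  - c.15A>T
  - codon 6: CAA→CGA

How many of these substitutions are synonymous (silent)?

Codon 1: GAT (Asp) → GGT (Gly) — missense.
Codon 2: TAT (Tyr) → GAT (Asp) — missense.
Codon 4: CAC (His) → TAC (Tyr) — missense.
Codon 5: GGA (Gly) → GGT (Gly) — synonymous.
Codon 6: CAA (Gln) → CGA (Arg) — missense.
Synonymous: 1 of 5.

1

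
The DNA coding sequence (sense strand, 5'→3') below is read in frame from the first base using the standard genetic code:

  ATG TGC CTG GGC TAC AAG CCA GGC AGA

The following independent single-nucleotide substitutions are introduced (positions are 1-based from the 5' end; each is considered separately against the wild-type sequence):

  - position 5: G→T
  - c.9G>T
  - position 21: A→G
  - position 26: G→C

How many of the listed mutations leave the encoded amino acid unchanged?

Codon 2: TGC (Cys) → TTC (Phe) — missense.
Codon 3: CTG (Leu) → CTT (Leu) — synonymous.
Codon 7: CCA (Pro) → CCG (Pro) — synonymous.
Codon 9: AGA (Arg) → ACA (Thr) — missense.
Synonymous: 2 of 4.

2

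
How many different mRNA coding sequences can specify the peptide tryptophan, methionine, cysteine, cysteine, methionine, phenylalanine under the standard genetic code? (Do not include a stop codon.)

Trp: 1 codon.
Met: 1 codon.
Cys: 2 codons.
Cys: 2 codons.
Met: 1 codon.
Phe: 2 codons.
1 × 1 × 2 × 2 × 1 × 2 = 8.

8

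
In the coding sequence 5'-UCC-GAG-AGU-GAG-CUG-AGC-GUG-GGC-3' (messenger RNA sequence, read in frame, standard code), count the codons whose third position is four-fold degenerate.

4

Codon 1 UCC (Ser): third position 4-fold.
Codon 2 GAG (Glu): third position 2-fold.
Codon 3 AGU (Ser): third position 2-fold.
Codon 4 GAG (Glu): third position 2-fold.
Codon 5 CUG (Leu): third position 4-fold.
Codon 6 AGC (Ser): third position 2-fold.
Codon 7 GUG (Val): third position 4-fold.
Codon 8 GGC (Gly): third position 4-fold.
Four-fold degenerate third positions: 4.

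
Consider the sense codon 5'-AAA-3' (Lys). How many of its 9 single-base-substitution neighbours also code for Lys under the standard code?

1

Position 1: none → 0 synonymous.
Position 2: none → 0 synonymous.
Position 3: AAG → 1 synonymous.
Total: 0 + 0 + 1 = 1.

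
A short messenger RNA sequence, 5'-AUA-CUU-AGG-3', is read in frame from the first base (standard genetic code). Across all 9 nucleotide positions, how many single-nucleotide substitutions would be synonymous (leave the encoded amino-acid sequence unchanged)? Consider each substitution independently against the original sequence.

7

Codon 1 (AUA, Ile): 2 synonymous substitutions.
Codon 2 (CUU, Leu): 3 synonymous substitutions.
Codon 3 (AGG, Arg): 2 synonymous substitutions.
Total: 2 + 3 + 2 = 7.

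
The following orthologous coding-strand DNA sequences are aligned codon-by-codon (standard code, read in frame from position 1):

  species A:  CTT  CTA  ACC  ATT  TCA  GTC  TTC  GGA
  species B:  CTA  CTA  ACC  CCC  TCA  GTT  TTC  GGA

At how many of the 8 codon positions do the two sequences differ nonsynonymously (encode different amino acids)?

Codon 1: CTT Leu / CTA Leu — synonymous.
Codon 2: CTA Leu / CTA Leu — identical.
Codon 3: ACC Thr / ACC Thr — identical.
Codon 4: ATT Ile / CCC Pro — nonsynonymous.
Codon 5: TCA Ser / TCA Ser — identical.
Codon 6: GTC Val / GTT Val — synonymous.
Codon 7: TTC Phe / TTC Phe — identical.
Codon 8: GGA Gly / GGA Gly — identical.
Nonsynonymous differences: 1.

1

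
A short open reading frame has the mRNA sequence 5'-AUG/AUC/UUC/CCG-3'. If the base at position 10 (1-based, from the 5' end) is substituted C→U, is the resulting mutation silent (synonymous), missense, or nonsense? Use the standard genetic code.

Position 10 falls in codon 4: CCG → Pro.
After the substitution the codon is UCG → Ser.
Pro ≠ Ser, so this is a missense mutation.

missense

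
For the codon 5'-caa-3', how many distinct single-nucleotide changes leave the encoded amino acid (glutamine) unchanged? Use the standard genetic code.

1

Position 1: none → 0 synonymous.
Position 2: none → 0 synonymous.
Position 3: CAG → 1 synonymous.
Total: 0 + 0 + 1 = 1.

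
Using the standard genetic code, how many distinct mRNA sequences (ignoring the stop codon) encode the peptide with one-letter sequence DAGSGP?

3072

Asp: 2 codons.
Ala: 4 codons.
Gly: 4 codons.
Ser: 6 codons.
Gly: 4 codons.
Pro: 4 codons.
2 × 4 × 4 × 6 × 4 × 4 = 3072.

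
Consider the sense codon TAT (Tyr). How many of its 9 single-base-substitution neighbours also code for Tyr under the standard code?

Position 1: none → 0 synonymous.
Position 2: none → 0 synonymous.
Position 3: TAC → 1 synonymous.
Total: 0 + 0 + 1 = 1.

1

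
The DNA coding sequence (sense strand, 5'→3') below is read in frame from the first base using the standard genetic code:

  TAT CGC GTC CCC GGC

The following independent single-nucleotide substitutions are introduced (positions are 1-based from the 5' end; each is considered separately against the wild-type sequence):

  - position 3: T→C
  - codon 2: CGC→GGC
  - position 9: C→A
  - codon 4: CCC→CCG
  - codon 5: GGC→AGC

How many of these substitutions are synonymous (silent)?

3

Codon 1: TAT (Tyr) → TAC (Tyr) — synonymous.
Codon 2: CGC (Arg) → GGC (Gly) — missense.
Codon 3: GTC (Val) → GTA (Val) — synonymous.
Codon 4: CCC (Pro) → CCG (Pro) — synonymous.
Codon 5: GGC (Gly) → AGC (Ser) — missense.
Synonymous: 3 of 5.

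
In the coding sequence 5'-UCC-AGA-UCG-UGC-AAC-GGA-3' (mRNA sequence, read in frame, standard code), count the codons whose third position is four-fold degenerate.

3

Codon 1 UCC (Ser): third position 4-fold.
Codon 2 AGA (Arg): third position 2-fold.
Codon 3 UCG (Ser): third position 4-fold.
Codon 4 UGC (Cys): third position 2-fold.
Codon 5 AAC (Asn): third position 2-fold.
Codon 6 GGA (Gly): third position 4-fold.
Four-fold degenerate third positions: 3.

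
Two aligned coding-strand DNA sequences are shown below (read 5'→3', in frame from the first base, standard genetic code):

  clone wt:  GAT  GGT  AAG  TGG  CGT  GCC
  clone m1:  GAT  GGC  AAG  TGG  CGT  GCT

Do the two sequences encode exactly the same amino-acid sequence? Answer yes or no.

yes

Codon 1: GAT Asp / GAT Asp — identical.
Codon 2: GGT Gly / GGC Gly — synonymous.
Codon 3: AAG Lys / AAG Lys — identical.
Codon 4: TGG Trp / TGG Trp — identical.
Codon 5: CGT Arg / CGT Arg — identical.
Codon 6: GCC Ala / GCT Ala — synonymous.
Nonsynonymous differences: 0 → same protein.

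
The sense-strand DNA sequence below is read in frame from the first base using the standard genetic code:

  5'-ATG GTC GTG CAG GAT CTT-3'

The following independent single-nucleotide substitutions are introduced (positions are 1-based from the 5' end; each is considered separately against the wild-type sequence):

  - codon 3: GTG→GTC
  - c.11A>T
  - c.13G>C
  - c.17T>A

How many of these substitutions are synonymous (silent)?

1

Codon 3: GTG (Val) → GTC (Val) — synonymous.
Codon 4: CAG (Gln) → CTG (Leu) — missense.
Codon 5: GAT (Asp) → CAT (His) — missense.
Codon 6: CTT (Leu) → CAT (His) — missense.
Synonymous: 1 of 4.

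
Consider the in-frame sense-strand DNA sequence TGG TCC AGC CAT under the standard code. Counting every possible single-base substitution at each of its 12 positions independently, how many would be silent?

5

Codon 1 (TGG, Trp): 0 synonymous substitutions.
Codon 2 (TCC, Ser): 3 synonymous substitutions.
Codon 3 (AGC, Ser): 1 synonymous substitution.
Codon 4 (CAT, His): 1 synonymous substitution.
Total: 0 + 3 + 1 + 1 = 5.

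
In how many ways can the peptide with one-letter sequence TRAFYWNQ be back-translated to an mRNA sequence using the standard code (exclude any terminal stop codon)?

Thr: 4 codons.
Arg: 6 codons.
Ala: 4 codons.
Phe: 2 codons.
Tyr: 2 codons.
Trp: 1 codon.
Asn: 2 codons.
Gln: 2 codons.
4 × 6 × 4 × 2 × 2 × 1 × 2 × 2 = 1536.

1536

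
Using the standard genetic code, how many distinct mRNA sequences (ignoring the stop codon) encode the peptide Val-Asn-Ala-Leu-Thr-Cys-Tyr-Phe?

Val: 4 codons.
Asn: 2 codons.
Ala: 4 codons.
Leu: 6 codons.
Thr: 4 codons.
Cys: 2 codons.
Tyr: 2 codons.
Phe: 2 codons.
4 × 2 × 4 × 6 × 4 × 2 × 2 × 2 = 6144.

6144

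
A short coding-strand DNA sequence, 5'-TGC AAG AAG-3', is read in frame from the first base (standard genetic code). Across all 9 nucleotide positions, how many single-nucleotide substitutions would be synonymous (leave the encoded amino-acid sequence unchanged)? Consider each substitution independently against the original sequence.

Codon 1 (TGC, Cys): 1 synonymous substitution.
Codon 2 (AAG, Lys): 1 synonymous substitution.
Codon 3 (AAG, Lys): 1 synonymous substitution.
Total: 1 + 1 + 1 = 3.

3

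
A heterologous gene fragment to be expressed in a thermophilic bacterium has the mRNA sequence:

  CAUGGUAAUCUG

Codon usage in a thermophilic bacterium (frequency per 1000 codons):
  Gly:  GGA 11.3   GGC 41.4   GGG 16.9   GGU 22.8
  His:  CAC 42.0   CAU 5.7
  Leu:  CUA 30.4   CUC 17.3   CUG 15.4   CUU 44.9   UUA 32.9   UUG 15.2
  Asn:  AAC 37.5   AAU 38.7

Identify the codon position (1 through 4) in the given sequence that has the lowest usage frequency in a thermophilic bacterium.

1

Codon 1 CAU (His): 5.7 per 1000.
Codon 2 GGU (Gly): 22.8 per 1000.
Codon 3 AAU (Asn): 38.7 per 1000.
Codon 4 CUG (Leu): 15.4 per 1000.
Lowest frequency is 5.7 at codon 1.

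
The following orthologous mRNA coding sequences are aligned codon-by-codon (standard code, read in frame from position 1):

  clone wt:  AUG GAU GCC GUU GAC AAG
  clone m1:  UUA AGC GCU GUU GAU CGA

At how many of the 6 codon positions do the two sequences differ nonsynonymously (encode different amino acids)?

3

Codon 1: AUG Met / UUA Leu — nonsynonymous.
Codon 2: GAU Asp / AGC Ser — nonsynonymous.
Codon 3: GCC Ala / GCU Ala — synonymous.
Codon 4: GUU Val / GUU Val — identical.
Codon 5: GAC Asp / GAU Asp — synonymous.
Codon 6: AAG Lys / CGA Arg — nonsynonymous.
Nonsynonymous differences: 3.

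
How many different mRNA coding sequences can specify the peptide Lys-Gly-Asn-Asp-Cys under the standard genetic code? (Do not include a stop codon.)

Lys: 2 codons.
Gly: 4 codons.
Asn: 2 codons.
Asp: 2 codons.
Cys: 2 codons.
2 × 4 × 2 × 2 × 2 = 64.

64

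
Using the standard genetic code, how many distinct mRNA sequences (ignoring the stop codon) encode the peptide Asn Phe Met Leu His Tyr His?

192

Asn: 2 codons.
Phe: 2 codons.
Met: 1 codon.
Leu: 6 codons.
His: 2 codons.
Tyr: 2 codons.
His: 2 codons.
2 × 2 × 1 × 6 × 2 × 2 × 2 = 192.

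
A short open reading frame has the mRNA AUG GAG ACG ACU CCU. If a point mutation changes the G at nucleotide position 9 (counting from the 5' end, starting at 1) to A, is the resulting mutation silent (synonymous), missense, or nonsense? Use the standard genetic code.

Position 9 falls in codon 3: ACG → Thr.
After the substitution the codon is ACA → Thr.
Both encode Thr, so the change is synonymous.

silent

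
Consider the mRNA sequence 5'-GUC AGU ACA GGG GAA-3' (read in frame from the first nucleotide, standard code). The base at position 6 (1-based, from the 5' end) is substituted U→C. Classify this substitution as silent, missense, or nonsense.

silent

Position 6 falls in codon 2: AGU → Ser.
After the substitution the codon is AGC → Ser.
Both encode Ser, so the change is synonymous.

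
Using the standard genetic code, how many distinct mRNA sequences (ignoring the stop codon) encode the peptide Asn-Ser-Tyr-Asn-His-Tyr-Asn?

384

Asn: 2 codons.
Ser: 6 codons.
Tyr: 2 codons.
Asn: 2 codons.
His: 2 codons.
Tyr: 2 codons.
Asn: 2 codons.
2 × 6 × 2 × 2 × 2 × 2 × 2 = 384.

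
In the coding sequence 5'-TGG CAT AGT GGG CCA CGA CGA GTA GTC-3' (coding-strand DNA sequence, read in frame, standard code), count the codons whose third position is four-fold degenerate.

6

Codon 1 TGG (Trp): third position 1-fold.
Codon 2 CAT (His): third position 2-fold.
Codon 3 AGT (Ser): third position 2-fold.
Codon 4 GGG (Gly): third position 4-fold.
Codon 5 CCA (Pro): third position 4-fold.
Codon 6 CGA (Arg): third position 4-fold.
Codon 7 CGA (Arg): third position 4-fold.
Codon 8 GTA (Val): third position 4-fold.
Codon 9 GTC (Val): third position 4-fold.
Four-fold degenerate third positions: 6.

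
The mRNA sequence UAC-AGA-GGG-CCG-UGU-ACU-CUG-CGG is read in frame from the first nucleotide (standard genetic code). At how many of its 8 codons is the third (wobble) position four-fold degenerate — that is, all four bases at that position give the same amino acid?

Codon 1 UAC (Tyr): third position 2-fold.
Codon 2 AGA (Arg): third position 2-fold.
Codon 3 GGG (Gly): third position 4-fold.
Codon 4 CCG (Pro): third position 4-fold.
Codon 5 UGU (Cys): third position 2-fold.
Codon 6 ACU (Thr): third position 4-fold.
Codon 7 CUG (Leu): third position 4-fold.
Codon 8 CGG (Arg): third position 4-fold.
Four-fold degenerate third positions: 5.

5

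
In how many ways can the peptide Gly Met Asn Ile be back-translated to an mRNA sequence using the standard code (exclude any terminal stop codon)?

Gly: 4 codons.
Met: 1 codon.
Asn: 2 codons.
Ile: 3 codons.
4 × 1 × 2 × 3 = 24.

24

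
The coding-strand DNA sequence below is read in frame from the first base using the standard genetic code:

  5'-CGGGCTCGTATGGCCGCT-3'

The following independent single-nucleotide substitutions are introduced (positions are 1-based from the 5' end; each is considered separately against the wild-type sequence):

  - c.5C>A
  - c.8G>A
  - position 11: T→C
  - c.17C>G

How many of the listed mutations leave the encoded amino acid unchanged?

0

Codon 2: GCT (Ala) → GAT (Asp) — missense.
Codon 3: CGT (Arg) → CAT (His) — missense.
Codon 4: ATG (Met) → ACG (Thr) — missense.
Codon 6: GCT (Ala) → GGT (Gly) — missense.
Synonymous: 0 of 4.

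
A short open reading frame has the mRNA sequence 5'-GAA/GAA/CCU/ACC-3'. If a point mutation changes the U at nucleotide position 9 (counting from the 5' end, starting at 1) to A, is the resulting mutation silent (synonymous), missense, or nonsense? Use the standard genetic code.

silent

Position 9 falls in codon 3: CCU → Pro.
After the substitution the codon is CCA → Pro.
Both encode Pro, so the change is synonymous.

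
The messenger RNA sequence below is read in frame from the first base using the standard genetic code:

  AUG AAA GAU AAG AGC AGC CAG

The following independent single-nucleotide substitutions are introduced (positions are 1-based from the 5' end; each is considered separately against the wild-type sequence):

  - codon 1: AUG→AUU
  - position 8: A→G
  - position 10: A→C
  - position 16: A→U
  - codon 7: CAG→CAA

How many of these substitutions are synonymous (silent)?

1

Codon 1: AUG (Met) → AUU (Ile) — missense.
Codon 3: GAU (Asp) → GGU (Gly) — missense.
Codon 4: AAG (Lys) → CAG (Gln) — missense.
Codon 6: AGC (Ser) → UGC (Cys) — missense.
Codon 7: CAG (Gln) → CAA (Gln) — synonymous.
Synonymous: 1 of 5.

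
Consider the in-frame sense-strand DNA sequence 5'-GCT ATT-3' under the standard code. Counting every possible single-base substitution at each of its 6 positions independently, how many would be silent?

Codon 1 (GCT, Ala): 3 synonymous substitutions.
Codon 2 (ATT, Ile): 2 synonymous substitutions.
Total: 3 + 2 = 5.

5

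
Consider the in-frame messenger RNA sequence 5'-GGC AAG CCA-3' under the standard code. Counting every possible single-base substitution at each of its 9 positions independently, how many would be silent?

7

Codon 1 (GGC, Gly): 3 synonymous substitutions.
Codon 2 (AAG, Lys): 1 synonymous substitution.
Codon 3 (CCA, Pro): 3 synonymous substitutions.
Total: 3 + 1 + 3 = 7.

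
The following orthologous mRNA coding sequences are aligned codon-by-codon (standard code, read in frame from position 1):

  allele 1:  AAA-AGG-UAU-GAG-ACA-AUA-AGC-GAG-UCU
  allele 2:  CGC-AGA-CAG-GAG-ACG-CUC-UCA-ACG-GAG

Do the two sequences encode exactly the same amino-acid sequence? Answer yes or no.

no

Codon 1: AAA Lys / CGC Arg — nonsynonymous.
Codon 2: AGG Arg / AGA Arg — synonymous.
Codon 3: UAU Tyr / CAG Gln — nonsynonymous.
Codon 4: GAG Glu / GAG Glu — identical.
Codon 5: ACA Thr / ACG Thr — synonymous.
Codon 6: AUA Ile / CUC Leu — nonsynonymous.
Codon 7: AGC Ser / UCA Ser — synonymous.
Codon 8: GAG Glu / ACG Thr — nonsynonymous.
Codon 9: UCU Ser / GAG Glu — nonsynonymous.
Nonsynonymous differences: 5 → different protein.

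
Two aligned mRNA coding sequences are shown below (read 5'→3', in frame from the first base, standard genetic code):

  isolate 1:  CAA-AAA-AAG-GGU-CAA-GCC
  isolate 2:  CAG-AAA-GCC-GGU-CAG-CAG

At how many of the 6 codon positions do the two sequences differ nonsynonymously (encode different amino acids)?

2

Codon 1: CAA Gln / CAG Gln — synonymous.
Codon 2: AAA Lys / AAA Lys — identical.
Codon 3: AAG Lys / GCC Ala — nonsynonymous.
Codon 4: GGU Gly / GGU Gly — identical.
Codon 5: CAA Gln / CAG Gln — synonymous.
Codon 6: GCC Ala / CAG Gln — nonsynonymous.
Nonsynonymous differences: 2.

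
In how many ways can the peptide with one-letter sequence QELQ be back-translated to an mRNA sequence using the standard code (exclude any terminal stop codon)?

48

Gln: 2 codons.
Glu: 2 codons.
Leu: 6 codons.
Gln: 2 codons.
2 × 2 × 6 × 2 = 48.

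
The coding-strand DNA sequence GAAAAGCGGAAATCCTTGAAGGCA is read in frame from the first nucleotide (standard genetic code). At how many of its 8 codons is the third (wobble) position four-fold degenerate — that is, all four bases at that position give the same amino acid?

3

Codon 1 GAA (Glu): third position 2-fold.
Codon 2 AAG (Lys): third position 2-fold.
Codon 3 CGG (Arg): third position 4-fold.
Codon 4 AAA (Lys): third position 2-fold.
Codon 5 TCC (Ser): third position 4-fold.
Codon 6 TTG (Leu): third position 2-fold.
Codon 7 AAG (Lys): third position 2-fold.
Codon 8 GCA (Ala): third position 4-fold.
Four-fold degenerate third positions: 3.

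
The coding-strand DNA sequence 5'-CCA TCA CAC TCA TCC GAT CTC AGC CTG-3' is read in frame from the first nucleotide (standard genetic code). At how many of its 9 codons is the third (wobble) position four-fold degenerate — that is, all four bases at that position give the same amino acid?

Codon 1 CCA (Pro): third position 4-fold.
Codon 2 TCA (Ser): third position 4-fold.
Codon 3 CAC (His): third position 2-fold.
Codon 4 TCA (Ser): third position 4-fold.
Codon 5 TCC (Ser): third position 4-fold.
Codon 6 GAT (Asp): third position 2-fold.
Codon 7 CTC (Leu): third position 4-fold.
Codon 8 AGC (Ser): third position 2-fold.
Codon 9 CTG (Leu): third position 4-fold.
Four-fold degenerate third positions: 6.

6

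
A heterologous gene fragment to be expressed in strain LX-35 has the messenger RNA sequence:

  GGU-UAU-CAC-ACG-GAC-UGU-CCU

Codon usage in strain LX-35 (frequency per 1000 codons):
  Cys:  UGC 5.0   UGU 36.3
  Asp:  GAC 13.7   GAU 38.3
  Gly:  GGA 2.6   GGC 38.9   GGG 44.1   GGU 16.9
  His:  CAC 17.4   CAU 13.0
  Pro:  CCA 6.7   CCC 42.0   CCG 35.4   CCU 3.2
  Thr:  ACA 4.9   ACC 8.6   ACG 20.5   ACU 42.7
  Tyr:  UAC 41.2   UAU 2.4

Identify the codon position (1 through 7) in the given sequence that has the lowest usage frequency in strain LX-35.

2

Codon 1 GGU (Gly): 16.9 per 1000.
Codon 2 UAU (Tyr): 2.4 per 1000.
Codon 3 CAC (His): 17.4 per 1000.
Codon 4 ACG (Thr): 20.5 per 1000.
Codon 5 GAC (Asp): 13.7 per 1000.
Codon 6 UGU (Cys): 36.3 per 1000.
Codon 7 CCU (Pro): 3.2 per 1000.
Lowest frequency is 2.4 at codon 2.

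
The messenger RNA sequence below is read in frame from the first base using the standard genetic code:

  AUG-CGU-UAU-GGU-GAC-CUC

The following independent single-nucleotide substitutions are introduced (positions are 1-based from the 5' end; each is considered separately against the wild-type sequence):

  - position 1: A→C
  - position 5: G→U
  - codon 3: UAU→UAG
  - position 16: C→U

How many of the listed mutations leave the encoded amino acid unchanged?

0

Codon 1: AUG (Met) → CUG (Leu) — missense.
Codon 2: CGU (Arg) → CUU (Leu) — missense.
Codon 3: UAU (Tyr) → UAG (Stop) — nonsense.
Codon 6: CUC (Leu) → UUC (Phe) — missense.
Synonymous: 0 of 4.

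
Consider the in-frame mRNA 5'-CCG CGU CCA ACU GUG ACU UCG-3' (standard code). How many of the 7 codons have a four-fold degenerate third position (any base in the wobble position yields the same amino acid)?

Codon 1 CCG (Pro): third position 4-fold.
Codon 2 CGU (Arg): third position 4-fold.
Codon 3 CCA (Pro): third position 4-fold.
Codon 4 ACU (Thr): third position 4-fold.
Codon 5 GUG (Val): third position 4-fold.
Codon 6 ACU (Thr): third position 4-fold.
Codon 7 UCG (Ser): third position 4-fold.
Four-fold degenerate third positions: 7.

7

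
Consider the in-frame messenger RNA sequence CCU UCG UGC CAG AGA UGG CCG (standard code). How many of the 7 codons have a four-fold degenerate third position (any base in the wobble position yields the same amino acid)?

3

Codon 1 CCU (Pro): third position 4-fold.
Codon 2 UCG (Ser): third position 4-fold.
Codon 3 UGC (Cys): third position 2-fold.
Codon 4 CAG (Gln): third position 2-fold.
Codon 5 AGA (Arg): third position 2-fold.
Codon 6 UGG (Trp): third position 1-fold.
Codon 7 CCG (Pro): third position 4-fold.
Four-fold degenerate third positions: 3.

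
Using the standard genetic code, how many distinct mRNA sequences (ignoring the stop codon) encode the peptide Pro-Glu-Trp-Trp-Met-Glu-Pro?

64

Pro: 4 codons.
Glu: 2 codons.
Trp: 1 codon.
Trp: 1 codon.
Met: 1 codon.
Glu: 2 codons.
Pro: 4 codons.
4 × 2 × 1 × 1 × 1 × 2 × 4 = 64.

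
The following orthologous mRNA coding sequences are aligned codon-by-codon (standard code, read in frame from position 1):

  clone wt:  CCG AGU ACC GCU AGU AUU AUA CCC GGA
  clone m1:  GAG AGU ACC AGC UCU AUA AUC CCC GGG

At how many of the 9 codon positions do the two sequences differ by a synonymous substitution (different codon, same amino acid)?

Codon 1: CCG Pro / GAG Glu — nonsynonymous.
Codon 2: AGU Ser / AGU Ser — identical.
Codon 3: ACC Thr / ACC Thr — identical.
Codon 4: GCU Ala / AGC Ser — nonsynonymous.
Codon 5: AGU Ser / UCU Ser — synonymous.
Codon 6: AUU Ile / AUA Ile — synonymous.
Codon 7: AUA Ile / AUC Ile — synonymous.
Codon 8: CCC Pro / CCC Pro — identical.
Codon 9: GGA Gly / GGG Gly — synonymous.
Synonymous differences: 4.

4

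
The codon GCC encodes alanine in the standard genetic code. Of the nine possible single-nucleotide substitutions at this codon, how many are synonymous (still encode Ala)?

3

Position 1: none → 0 synonymous.
Position 2: none → 0 synonymous.
Position 3: GCT, GCA, GCG → 3 synonymous.
Total: 0 + 0 + 3 = 3.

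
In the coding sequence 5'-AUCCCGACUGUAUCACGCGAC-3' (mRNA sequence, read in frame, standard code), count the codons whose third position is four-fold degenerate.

5

Codon 1 AUC (Ile): third position 3-fold.
Codon 2 CCG (Pro): third position 4-fold.
Codon 3 ACU (Thr): third position 4-fold.
Codon 4 GUA (Val): third position 4-fold.
Codon 5 UCA (Ser): third position 4-fold.
Codon 6 CGC (Arg): third position 4-fold.
Codon 7 GAC (Asp): third position 2-fold.
Four-fold degenerate third positions: 5.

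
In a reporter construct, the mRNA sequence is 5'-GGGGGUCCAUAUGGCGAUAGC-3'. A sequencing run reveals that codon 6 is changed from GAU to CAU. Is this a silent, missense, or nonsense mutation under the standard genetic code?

missense

Position 16 falls in codon 6: GAU → Asp.
After the substitution the codon is CAU → His.
Asp ≠ His, so this is a missense mutation.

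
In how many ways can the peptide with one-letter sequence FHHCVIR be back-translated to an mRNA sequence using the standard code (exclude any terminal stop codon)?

Phe: 2 codons.
His: 2 codons.
His: 2 codons.
Cys: 2 codons.
Val: 4 codons.
Ile: 3 codons.
Arg: 6 codons.
2 × 2 × 2 × 2 × 4 × 3 × 6 = 1152.

1152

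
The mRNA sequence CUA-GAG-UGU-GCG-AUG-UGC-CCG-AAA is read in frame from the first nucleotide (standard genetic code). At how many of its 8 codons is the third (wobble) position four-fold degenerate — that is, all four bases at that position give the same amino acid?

Codon 1 CUA (Leu): third position 4-fold.
Codon 2 GAG (Glu): third position 2-fold.
Codon 3 UGU (Cys): third position 2-fold.
Codon 4 GCG (Ala): third position 4-fold.
Codon 5 AUG (Met): third position 1-fold.
Codon 6 UGC (Cys): third position 2-fold.
Codon 7 CCG (Pro): third position 4-fold.
Codon 8 AAA (Lys): third position 2-fold.
Four-fold degenerate third positions: 3.

3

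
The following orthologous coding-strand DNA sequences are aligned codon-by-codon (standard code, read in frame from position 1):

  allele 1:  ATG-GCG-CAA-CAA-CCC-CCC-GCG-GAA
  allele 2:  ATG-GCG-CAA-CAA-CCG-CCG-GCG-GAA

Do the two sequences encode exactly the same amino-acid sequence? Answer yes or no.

yes

Codon 1: ATG Met / ATG Met — identical.
Codon 2: GCG Ala / GCG Ala — identical.
Codon 3: CAA Gln / CAA Gln — identical.
Codon 4: CAA Gln / CAA Gln — identical.
Codon 5: CCC Pro / CCG Pro — synonymous.
Codon 6: CCC Pro / CCG Pro — synonymous.
Codon 7: GCG Ala / GCG Ala — identical.
Codon 8: GAA Glu / GAA Glu — identical.
Nonsynonymous differences: 0 → same protein.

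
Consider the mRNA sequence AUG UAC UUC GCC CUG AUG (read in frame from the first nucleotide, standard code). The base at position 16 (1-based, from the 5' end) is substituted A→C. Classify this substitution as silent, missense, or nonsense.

Position 16 falls in codon 6: AUG → Met.
After the substitution the codon is CUG → Leu.
Met ≠ Leu, so this is a missense mutation.

missense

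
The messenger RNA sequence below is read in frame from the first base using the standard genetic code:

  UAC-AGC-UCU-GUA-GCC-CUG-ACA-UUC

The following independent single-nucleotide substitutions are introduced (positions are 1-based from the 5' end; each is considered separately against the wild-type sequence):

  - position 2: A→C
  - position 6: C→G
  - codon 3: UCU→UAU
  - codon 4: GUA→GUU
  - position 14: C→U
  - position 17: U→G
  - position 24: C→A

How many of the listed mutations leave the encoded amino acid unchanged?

Codon 1: UAC (Tyr) → UCC (Ser) — missense.
Codon 2: AGC (Ser) → AGG (Arg) — missense.
Codon 3: UCU (Ser) → UAU (Tyr) — missense.
Codon 4: GUA (Val) → GUU (Val) — synonymous.
Codon 5: GCC (Ala) → GUC (Val) — missense.
Codon 6: CUG (Leu) → CGG (Arg) — missense.
Codon 8: UUC (Phe) → UUA (Leu) — missense.
Synonymous: 1 of 7.

1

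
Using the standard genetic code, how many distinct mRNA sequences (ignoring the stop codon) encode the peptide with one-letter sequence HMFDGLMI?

576

His: 2 codons.
Met: 1 codon.
Phe: 2 codons.
Asp: 2 codons.
Gly: 4 codons.
Leu: 6 codons.
Met: 1 codon.
Ile: 3 codons.
2 × 1 × 2 × 2 × 4 × 6 × 1 × 3 = 576.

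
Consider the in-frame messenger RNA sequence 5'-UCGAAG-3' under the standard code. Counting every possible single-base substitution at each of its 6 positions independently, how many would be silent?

Codon 1 (UCG, Ser): 3 synonymous substitutions.
Codon 2 (AAG, Lys): 1 synonymous substitution.
Total: 3 + 1 = 4.

4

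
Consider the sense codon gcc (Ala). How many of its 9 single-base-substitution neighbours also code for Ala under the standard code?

3

Position 1: none → 0 synonymous.
Position 2: none → 0 synonymous.
Position 3: GCU, GCA, GCG → 3 synonymous.
Total: 0 + 0 + 3 = 3.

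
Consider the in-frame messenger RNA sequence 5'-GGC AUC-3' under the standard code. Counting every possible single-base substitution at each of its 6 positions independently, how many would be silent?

Codon 1 (GGC, Gly): 3 synonymous substitutions.
Codon 2 (AUC, Ile): 2 synonymous substitutions.
Total: 3 + 2 = 5.

5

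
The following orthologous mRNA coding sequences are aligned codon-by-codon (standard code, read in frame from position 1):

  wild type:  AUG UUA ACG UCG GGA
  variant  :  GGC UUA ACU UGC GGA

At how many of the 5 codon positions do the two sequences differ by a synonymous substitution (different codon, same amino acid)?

1

Codon 1: AUG Met / GGC Gly — nonsynonymous.
Codon 2: UUA Leu / UUA Leu — identical.
Codon 3: ACG Thr / ACU Thr — synonymous.
Codon 4: UCG Ser / UGC Cys — nonsynonymous.
Codon 5: GGA Gly / GGA Gly — identical.
Synonymous differences: 1.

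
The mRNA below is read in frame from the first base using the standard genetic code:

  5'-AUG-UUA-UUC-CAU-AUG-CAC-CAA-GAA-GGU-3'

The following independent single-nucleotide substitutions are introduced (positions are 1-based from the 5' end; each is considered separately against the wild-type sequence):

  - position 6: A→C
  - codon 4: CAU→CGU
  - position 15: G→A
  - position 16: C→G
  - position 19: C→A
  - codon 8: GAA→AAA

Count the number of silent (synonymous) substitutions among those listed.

0

Codon 2: UUA (Leu) → UUC (Phe) — missense.
Codon 4: CAU (His) → CGU (Arg) — missense.
Codon 5: AUG (Met) → AUA (Ile) — missense.
Codon 6: CAC (His) → GAC (Asp) — missense.
Codon 7: CAA (Gln) → AAA (Lys) — missense.
Codon 8: GAA (Glu) → AAA (Lys) — missense.
Synonymous: 0 of 6.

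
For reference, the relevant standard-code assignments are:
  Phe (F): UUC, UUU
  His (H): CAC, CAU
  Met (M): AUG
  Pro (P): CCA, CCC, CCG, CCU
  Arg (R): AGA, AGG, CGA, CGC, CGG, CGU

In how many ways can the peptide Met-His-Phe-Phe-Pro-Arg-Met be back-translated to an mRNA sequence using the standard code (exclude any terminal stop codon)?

Met: 1 codon.
His: 2 codons.
Phe: 2 codons.
Phe: 2 codons.
Pro: 4 codons.
Arg: 6 codons.
Met: 1 codon.
1 × 2 × 2 × 2 × 4 × 6 × 1 = 192.

192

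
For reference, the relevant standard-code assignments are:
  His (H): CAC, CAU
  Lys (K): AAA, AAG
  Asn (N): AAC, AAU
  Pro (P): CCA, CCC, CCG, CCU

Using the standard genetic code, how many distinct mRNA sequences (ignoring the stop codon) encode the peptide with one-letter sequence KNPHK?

64

Lys: 2 codons.
Asn: 2 codons.
Pro: 4 codons.
His: 2 codons.
Lys: 2 codons.
2 × 2 × 4 × 2 × 2 = 64.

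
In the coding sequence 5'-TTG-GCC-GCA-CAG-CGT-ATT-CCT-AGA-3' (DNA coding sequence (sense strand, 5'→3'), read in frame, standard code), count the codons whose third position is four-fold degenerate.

Codon 1 TTG (Leu): third position 2-fold.
Codon 2 GCC (Ala): third position 4-fold.
Codon 3 GCA (Ala): third position 4-fold.
Codon 4 CAG (Gln): third position 2-fold.
Codon 5 CGT (Arg): third position 4-fold.
Codon 6 ATT (Ile): third position 3-fold.
Codon 7 CCT (Pro): third position 4-fold.
Codon 8 AGA (Arg): third position 2-fold.
Four-fold degenerate third positions: 4.

4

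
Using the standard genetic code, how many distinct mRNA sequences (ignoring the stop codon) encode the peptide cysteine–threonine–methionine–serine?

48

Cys: 2 codons.
Thr: 4 codons.
Met: 1 codon.
Ser: 6 codons.
2 × 4 × 1 × 6 = 48.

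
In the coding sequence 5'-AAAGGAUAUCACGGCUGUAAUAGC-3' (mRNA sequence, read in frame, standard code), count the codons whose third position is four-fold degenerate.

2

Codon 1 AAA (Lys): third position 2-fold.
Codon 2 GGA (Gly): third position 4-fold.
Codon 3 UAU (Tyr): third position 2-fold.
Codon 4 CAC (His): third position 2-fold.
Codon 5 GGC (Gly): third position 4-fold.
Codon 6 UGU (Cys): third position 2-fold.
Codon 7 AAU (Asn): third position 2-fold.
Codon 8 AGC (Ser): third position 2-fold.
Four-fold degenerate third positions: 2.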